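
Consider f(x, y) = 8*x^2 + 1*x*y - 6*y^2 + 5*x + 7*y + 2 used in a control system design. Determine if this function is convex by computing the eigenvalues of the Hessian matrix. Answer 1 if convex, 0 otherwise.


The Hessian of f(x,y) = 8*x^2 + 1*x*y - 6*y^2 + 5*x + 7*y + 2 is:
H = [[16, 1], [1, -12]]
Trace = 16 - 12 = 4
Determinant = 16*-12 - (1)^2 = -193
Discriminant = (4)^2 - 4*-193 = 788.0
Eigenvalues: lambda_1 = -12.0357, lambda_2 = 16.0357
The function is not convex.

0


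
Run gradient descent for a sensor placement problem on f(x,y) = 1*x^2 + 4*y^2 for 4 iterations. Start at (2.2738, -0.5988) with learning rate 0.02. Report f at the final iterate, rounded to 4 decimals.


Gradient descent on f(x,y) = 1*x^2 + 4*y^2.
Starting point: (2.2738, -0.5988), alpha = 0.02
Step 1: grad_x = 2*1*2.2738 = 4.5476, grad_y = 2*4*-0.5988 = -4.7904
  x_1 = 2.2738 - 0.02*4.5476 = 2.1828
  y_1 = -0.5988 - 0.02*-4.7904 = -0.503
Step 2: grad_x = 2*1*2.1828 = 4.3657, grad_y = 2*4*-0.503 = -4.0239
  x_2 = 2.1828 - 0.02*4.3657 = 2.0955
  y_2 = -0.503 - 0.02*-4.0239 = -0.4225
Step 3: grad_x = 2*1*2.0955 = 4.1911, grad_y = 2*4*-0.4225 = -3.3801
  x_3 = 2.0955 - 0.02*4.1911 = 2.0117
  y_3 = -0.4225 - 0.02*-3.3801 = -0.3549
Step 4: grad_x = 2*1*2.0117 = 4.0234, grad_y = 2*4*-0.3549 = -2.8393
  x_4 = 2.0117 - 0.02*4.0234 = 1.9312
  y_4 = -0.3549 - 0.02*-2.8393 = -0.2981
f(1.9312, -0.2981) = 1*1.9312^2 + 4*(-0.2981)^2 = 4.0852


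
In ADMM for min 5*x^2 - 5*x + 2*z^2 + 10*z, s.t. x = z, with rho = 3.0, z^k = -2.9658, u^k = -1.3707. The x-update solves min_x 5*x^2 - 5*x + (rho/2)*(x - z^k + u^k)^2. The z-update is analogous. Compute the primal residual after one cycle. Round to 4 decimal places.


ADMM iteration with rho = 3.0, z^k = -2.9658, u^k = -1.3707
Step 1: x-update.
Minimize 5*x^2 - 5*x + (3.0/2)*(x + 2.9658 - 1.3707)^2
FOC: (2*5 + 3.0)*x = 5 + 3.0*(-2.9658 + 1.3707)
x^{k+1} = 0.0165
Step 2: z-update.
Minimize 2*z^2 + 10*z + (3.0/2)*(0.0165 - z - 1.3707)^2
FOC: (2*2 + 3.0)*z = -10 + 3.0*(0.0165 - 1.3707)
z^{k+1} = -2.0089
Step 3: u-update.
u^{k+1} = -1.3707 + 0.0165 + 2.0089 = 0.6548
Step 4: Primal residual = |0.0165 + 2.0089| = 2.0255


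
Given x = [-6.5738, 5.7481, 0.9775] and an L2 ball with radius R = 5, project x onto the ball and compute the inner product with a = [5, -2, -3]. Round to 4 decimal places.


Step 1: Compute ||x|| (intermediates to 6 decimals).
||x|| = sqrt((-6.5738)^2 + 5.7481^2 + 0.9775^2) = 8.786979
Step 2: Project.
Since ||x|| > R, scale = R/||x|| = 5/8.786979 = 0.569024, proj(x) = scale * x
proj(x) = [-3.74065, 3.270807, 0.556221]
Step 3: Dot product.
a^T * proj(x) = 5*(-3.74065) - 2*3.270807 - 3*0.556221 = -26.9135


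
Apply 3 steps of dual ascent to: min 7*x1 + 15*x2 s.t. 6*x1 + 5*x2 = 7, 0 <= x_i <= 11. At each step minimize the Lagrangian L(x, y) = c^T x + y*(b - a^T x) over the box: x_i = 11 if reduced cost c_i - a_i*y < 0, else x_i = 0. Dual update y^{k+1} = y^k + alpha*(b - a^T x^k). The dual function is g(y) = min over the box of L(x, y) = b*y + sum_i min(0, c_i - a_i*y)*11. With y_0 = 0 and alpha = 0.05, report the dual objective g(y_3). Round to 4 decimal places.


Dual ascent for LP: min 7*x1 + 15*x2, 6*x1 + 5*x2 = 7, 0 <= x_i <= 11
Step 1: y^k = 0.0, reduced costs: (7.0, 15.0)
  x^k = (0.0, 0.0), subgradient = b - a^T x = 7.0
  y^{k+1} = 0.0 + 0.05*7.0 = 0.35
Step 2: y^k = 0.35, reduced costs: (4.9, 13.25)
  x^k = (0.0, 0.0), subgradient = b - a^T x = 7.0
  y^{k+1} = 0.35 + 0.05*7.0 = 0.7
Step 3: y^k = 0.7, reduced costs: (2.8, 11.5)
  x^k = (0.0, 0.0), subgradient = b - a^T x = 7.0
  y^{k+1} = 0.7 + 0.05*7.0 = 1.05
Dual objective at y_3 = 1.05: reduced costs (0.7, 9.75), box minimizer x = (0.0, 0.0)
g(y_3) = b*y + (c1 - a1*y)*x1 + (c2 - a2*y)*x2 = 7*1.05 + 0.7*0.0 + 9.75*0.0 = 7.35 + 0.0 + 0.0 = 7.35


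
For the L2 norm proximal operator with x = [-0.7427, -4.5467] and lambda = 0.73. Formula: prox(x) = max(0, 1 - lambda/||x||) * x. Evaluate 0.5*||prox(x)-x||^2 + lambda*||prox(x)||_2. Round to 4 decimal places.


Step 1: Compute ||x||.
||x|| = 4.607
Step 2: Compute scaling factor.
scale = max(0, 1 - 0.73/4.607) = 0.8415
Step 3: prox(x) = [-0.625, -3.8262]
||prox(x)|| = 3.877
Step 4: Proximal objective.
0.5*||prox-x||^2 = 0.2665
lambda*||prox|| = 2.8302
Total = 3.0966


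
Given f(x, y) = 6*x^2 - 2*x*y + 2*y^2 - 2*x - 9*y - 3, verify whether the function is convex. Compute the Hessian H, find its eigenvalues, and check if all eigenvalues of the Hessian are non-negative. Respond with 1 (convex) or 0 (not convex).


The Hessian of f(x,y) = 6*x^2 - 2*x*y + 2*y^2 - 2*x - 9*y - 3 is:
H = [[12, -2], [-2, 4]]
Trace = 12 + 4 = 16
Determinant = 12*4 - (-2)^2 = 44
Discriminant = (16)^2 - 4*44 = 80.0
Eigenvalues: lambda_1 = 3.5279, lambda_2 = 12.4721
The function is convex.

1


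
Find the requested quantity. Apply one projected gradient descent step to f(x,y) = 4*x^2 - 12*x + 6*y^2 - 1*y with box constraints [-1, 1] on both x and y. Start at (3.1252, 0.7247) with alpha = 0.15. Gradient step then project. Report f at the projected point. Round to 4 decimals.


Step 1: Compute gradient at (3.1252, 0.7247).
grad_x = 2*4*3.1252 - 12 = 13.0016
grad_y = 2*6*0.7247 - 1 = 7.6964
Step 2: Gradient step.
x_raw = 3.1252 - 0.15*13.0016 = 1.175
y_raw = 0.7247 - 0.15*7.6964 = -0.4298
Step 3: Project onto [-1, 1].
x_proj = clip(1.175) = 1.0
y_proj = clip(-0.4298) = -0.4298
Step 4: Evaluate f.
f(1.0, -0.4298) = -6.4621


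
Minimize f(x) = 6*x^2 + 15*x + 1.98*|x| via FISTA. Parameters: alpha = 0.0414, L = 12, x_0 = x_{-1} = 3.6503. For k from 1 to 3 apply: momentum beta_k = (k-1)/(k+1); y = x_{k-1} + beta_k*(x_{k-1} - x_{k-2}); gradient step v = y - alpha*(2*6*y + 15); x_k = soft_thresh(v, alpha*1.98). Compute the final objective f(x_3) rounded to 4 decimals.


FISTA on f(x) = 6*x^2 + 15*x + 1.98*|x|
L = 12, alpha = 0.0414
Iteration 1: beta = 0.0, y = 3.6503 + 0.0*(3.6503 - 3.6503) = 3.6503
  grad(y) = 58.8036, v = y - alpha*grad = 1.2158
  prox(v) = soft_thresh(1.2158, 0.082) = 1.1339
Iteration 2: beta = 0.3333, y = 1.1339 + 0.3333*(1.1339 - 3.6503) = 0.295
  grad(y) = 18.5405, v = y - alpha*grad = -0.4725
  prox(v) = soft_thresh(-0.4725, 0.082) = -0.3906
Iteration 3: beta = 0.5, y = -0.3906 + 0.5*(-0.3906 - 1.1339) = -1.1528
  grad(y) = 1.1667, v = y - alpha*grad = -1.2011
  prox(v) = soft_thresh(-1.2011, 0.082) = -1.1191
f(x_3) = 6*(-1.1191)^2 + 15*(-1.1191) + 1.98*|-1.1191| = -7.0564


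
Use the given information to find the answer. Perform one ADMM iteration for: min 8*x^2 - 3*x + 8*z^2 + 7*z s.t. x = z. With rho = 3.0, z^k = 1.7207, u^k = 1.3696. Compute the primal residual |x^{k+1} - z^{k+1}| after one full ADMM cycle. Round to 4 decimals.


ADMM iteration with rho = 3.0, z^k = 1.7207, u^k = 1.3696
Step 1: x-update.
Minimize 8*x^2 - 3*x + (3.0/2)*(x - 1.7207 + 1.3696)^2
FOC: (2*8 + 3.0)*x = 3 + 3.0*(1.7207 - 1.3696)
x^{k+1} = 0.2133
Step 2: z-update.
Minimize 8*z^2 + 7*z + (3.0/2)*(0.2133 - z + 1.3696)^2
FOC: (2*8 + 3.0)*z = -7 + 3.0*(0.2133 + 1.3696)
z^{k+1} = -0.1185
Step 3: u-update.
u^{k+1} = 1.3696 + 0.2133 + 0.1185 = 1.7014
Step 4: Primal residual = |0.2133 + 0.1185| = 0.3318


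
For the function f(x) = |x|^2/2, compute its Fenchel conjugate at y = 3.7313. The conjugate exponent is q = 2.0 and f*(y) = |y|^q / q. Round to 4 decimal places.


The conjugate exponent q satisfies 1/p + 1/q = 1.
p = 2, so q = 2/(2 - 1) = 2.0
|y|^q = 3.7313^2.0 = 13.9226
f*(3.7313) = 13.9226 / 2.0 = 6.9613


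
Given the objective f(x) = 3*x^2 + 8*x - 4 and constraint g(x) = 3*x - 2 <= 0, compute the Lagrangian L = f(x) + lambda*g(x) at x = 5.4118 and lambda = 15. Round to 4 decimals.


Step 1: Evaluate f(x).
f(5.4118) = 3*5.4118^2 + 8*5.4118 - 4 = 127.1571
Step 2: Evaluate g(x).
g(5.4118) = 3*5.4118 - 2 = 14.2354
Step 3: Compute Lagrangian.
L = 127.1571 + 15*14.2354 = 340.6881


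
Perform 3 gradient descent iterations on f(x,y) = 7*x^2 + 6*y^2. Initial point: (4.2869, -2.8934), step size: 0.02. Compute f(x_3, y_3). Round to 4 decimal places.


Gradient descent on f(x,y) = 7*x^2 + 6*y^2.
Starting point: (4.2869, -2.8934), alpha = 0.02
Step 1: grad_x = 2*7*4.2869 = 60.0166, grad_y = 2*6*-2.8934 = -34.7208
  x_1 = 4.2869 - 0.02*60.0166 = 3.0866
  y_1 = -2.8934 - 0.02*-34.7208 = -2.199
Step 2: grad_x = 2*7*3.0866 = 43.212, grad_y = 2*6*-2.199 = -26.3878
  x_2 = 3.0866 - 0.02*43.212 = 2.2223
  y_2 = -2.199 - 0.02*-26.3878 = -1.6712
Step 3: grad_x = 2*7*2.2223 = 31.1126, grad_y = 2*6*-1.6712 = -20.0547
  x_3 = 2.2223 - 0.02*31.1126 = 1.6001
  y_3 = -1.6712 - 0.02*-20.0547 = -1.2701
f(1.6001, -1.2701) = 7*1.6001^2 + 6*(-1.2701)^2 = 27.6012


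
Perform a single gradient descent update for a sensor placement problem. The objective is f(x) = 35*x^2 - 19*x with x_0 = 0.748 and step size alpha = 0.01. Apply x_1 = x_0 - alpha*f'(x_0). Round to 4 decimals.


We compute the gradient at x_0 and apply the update.
f'(x) = 70*x - 19
f'(0.748) = 70*0.748 - 19 = 33.36
x_1 = 0.748 - 0.01*33.36 = 0.4144


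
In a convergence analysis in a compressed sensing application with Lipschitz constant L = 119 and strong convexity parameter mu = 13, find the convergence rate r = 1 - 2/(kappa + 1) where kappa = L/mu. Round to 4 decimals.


Step 1: Compute the condition number.
kappa = L/mu = 119/13 = 9.1538
Step 2: Compute the convergence rate.
r = 1 - 2/(kappa + 1) = 1 - 2*mu/(L + mu) = (L - mu)/(L + mu) = 106/132 = 0.803


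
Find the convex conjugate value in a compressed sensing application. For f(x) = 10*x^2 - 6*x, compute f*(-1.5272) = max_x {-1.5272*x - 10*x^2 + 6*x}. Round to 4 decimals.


f*(y) = sup_x {y*x - a*x^2 - b*x} = sup_x {(y-b)*x - a*x^2}
FOC: (y - b) - 2a*x = 0 => x* = (y - b)/(2a)
x* = (-1.5272 + 6)/(2*10) = 0.2236
f*(-1.5272) = (y-b)^2/(4a) = (-1.5272 + 6)^2/(4*10)
= 20.0059/40 = 0.5001


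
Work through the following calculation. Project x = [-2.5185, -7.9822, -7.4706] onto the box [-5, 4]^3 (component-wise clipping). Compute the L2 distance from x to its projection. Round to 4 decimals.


Project each component onto [-5, 4].
clip(-2.5185) = -2.5185, clip(-7.9822) = -5.0, clip(-7.4706) = -5.0
Projection = [-2.5185, -5.0, -5.0]
Squared diffs: [0.0, 8.8935, 6.1039]
Distance = sqrt(14.9974) = 3.8726


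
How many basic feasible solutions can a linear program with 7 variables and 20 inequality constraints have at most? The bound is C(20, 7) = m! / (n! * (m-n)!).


Each vertex corresponds to some choice of n active constraints out of m, so the number of vertices is at most C(m, n) = m! / (n!(m-n)!).
m = 20, n = 7
Numerator: 20 * 19 * 18 * 17 * 16 * 15 * 14
Denominator: 7! = 5040
C(20, 7) = 77520


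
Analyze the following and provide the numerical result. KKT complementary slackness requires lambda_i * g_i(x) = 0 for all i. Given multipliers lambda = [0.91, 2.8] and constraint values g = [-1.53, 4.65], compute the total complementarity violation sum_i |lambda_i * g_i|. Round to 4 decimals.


KKT complementary slackness check:
lambda_1 * g_1 = 0.91 * -1.53 = -1.3923
lambda_2 * g_2 = 2.8 * 4.65 = 13.02
Total violation = 1.3923 + 13.02 = 14.4123


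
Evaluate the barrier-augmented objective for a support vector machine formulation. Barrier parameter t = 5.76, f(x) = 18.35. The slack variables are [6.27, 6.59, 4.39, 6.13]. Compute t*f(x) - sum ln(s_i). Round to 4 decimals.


Step 1: Compute log-barrier.
ln values: [1.8358, 1.8856, 1.4793, 1.8132]
phi = -(1.8358 + 1.8856 + 1.4793 + 1.8132) = -7.0139
Step 2: Compute augmented objective.
t*f(x) = 5.76*18.35 = 105.696
Total = 105.696 - 7.0139 = 98.6821


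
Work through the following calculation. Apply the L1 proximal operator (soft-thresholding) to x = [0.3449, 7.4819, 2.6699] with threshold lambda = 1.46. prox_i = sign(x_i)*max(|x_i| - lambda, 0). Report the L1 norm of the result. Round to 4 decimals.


Soft-thresholding with lambda = 1.46:
prox(0.3449) = sign(0.3449)*max(|0.3449| - 1.46, 0) = 0.0
prox(7.4819) = sign(7.4819)*max(|7.4819| - 1.46, 0) = 6.0219
prox(2.6699) = sign(2.6699)*max(|2.6699| - 1.46, 0) = 1.2099
prox(x) = [0.0, 6.0219, 1.2099]
||prox(x)||_1 = 0.0 + 6.0219 + 1.2099 = 7.2318


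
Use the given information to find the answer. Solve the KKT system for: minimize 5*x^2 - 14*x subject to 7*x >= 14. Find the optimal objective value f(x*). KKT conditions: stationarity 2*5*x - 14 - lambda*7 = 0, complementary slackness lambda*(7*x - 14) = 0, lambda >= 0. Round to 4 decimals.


Step 1: Try lambda = 0 (constraint inactive).
x_unc = 14/(2*5) = 1.4
Check: 7*1.4 = 9.8 < 14 -- violated!
Step 2: Constraint must be active: 7*x = 14
x* = 14/7 = 2.0
lambda = (2*5*2.0 - 14)/7 = 0.8571
Step 3: Compute optimal value.
f(x*) = 5*2.0^2 - 14*2.0 = -8.0


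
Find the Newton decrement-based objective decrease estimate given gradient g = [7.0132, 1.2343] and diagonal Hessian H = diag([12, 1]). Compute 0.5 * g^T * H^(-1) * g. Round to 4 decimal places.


Step 1: H is diagonal, so H^(-1) * g = [0.5844, 1.2343].
Step 2: g^T H^(-1) g = sum_i g_i^2 / H_ii
  = (7.0132)^2/12 + (1.2343)^2/1
  = 4.0987 + 1.5235 = 5.6222
Step 3: Objective decrease = 0.5 * g^T H^(-1) g = 2.8111


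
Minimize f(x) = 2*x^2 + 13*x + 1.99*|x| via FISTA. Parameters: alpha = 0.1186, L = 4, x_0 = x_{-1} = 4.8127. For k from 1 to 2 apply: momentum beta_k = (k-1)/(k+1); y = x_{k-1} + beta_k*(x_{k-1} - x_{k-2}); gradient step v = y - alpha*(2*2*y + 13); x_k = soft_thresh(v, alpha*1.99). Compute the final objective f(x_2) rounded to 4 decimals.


FISTA on f(x) = 2*x^2 + 13*x + 1.99*|x|
L = 4, alpha = 0.1186
Iteration 1: beta = 0.0, y = 4.8127 + 0.0*(4.8127 - 4.8127) = 4.8127
  grad(y) = 32.2508, v = y - alpha*grad = 0.9878
  prox(v) = soft_thresh(0.9878, 0.236) = 0.7517
Iteration 2: beta = 0.3333, y = 0.7517 + 0.3333*(0.7517 - 4.8127) = -0.6019
  grad(y) = 10.5924, v = y - alpha*grad = -1.8582
  prox(v) = soft_thresh(-1.8582, 0.236) = -1.6222
f(x_2) = 2*(-1.6222)^2 + 13*(-1.6222) + 1.99*|-1.6222| = -12.5971


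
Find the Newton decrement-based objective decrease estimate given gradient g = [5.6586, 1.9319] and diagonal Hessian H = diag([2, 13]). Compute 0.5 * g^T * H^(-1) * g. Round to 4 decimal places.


Step 1: H is diagonal, so H^(-1) * g = [2.8293, 0.1486].
Step 2: g^T H^(-1) g = sum_i g_i^2 / H_ii
  = (5.6586)^2/2 + (1.9319)^2/13
  = 16.0099 + 0.2871 = 16.297
Step 3: Objective decrease = 0.5 * g^T H^(-1) g = 8.1485


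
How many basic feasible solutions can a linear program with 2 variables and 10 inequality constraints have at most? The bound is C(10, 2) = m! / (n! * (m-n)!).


Each vertex corresponds to some choice of n active constraints out of m, so the number of vertices is at most C(m, n) = m! / (n!(m-n)!).
m = 10, n = 2
Numerator: 10 * 9
Denominator: 2! = 2
C(10, 2) = 45


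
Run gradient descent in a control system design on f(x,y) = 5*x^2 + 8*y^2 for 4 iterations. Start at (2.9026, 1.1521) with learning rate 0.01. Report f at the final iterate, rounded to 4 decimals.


Gradient descent on f(x,y) = 5*x^2 + 8*y^2.
Starting point: (2.9026, 1.1521), alpha = 0.01
Step 1: grad_x = 2*5*2.9026 = 29.026, grad_y = 2*8*1.1521 = 18.4336
  x_1 = 2.9026 - 0.01*29.026 = 2.6123
  y_1 = 1.1521 - 0.01*18.4336 = 0.9678
Step 2: grad_x = 2*5*2.6123 = 26.1234, grad_y = 2*8*0.9678 = 15.4842
  x_2 = 2.6123 - 0.01*26.1234 = 2.3511
  y_2 = 0.9678 - 0.01*15.4842 = 0.8129
Step 3: grad_x = 2*5*2.3511 = 23.5111, grad_y = 2*8*0.8129 = 13.0067
  x_3 = 2.3511 - 0.01*23.5111 = 2.116
  y_3 = 0.8129 - 0.01*13.0067 = 0.6829
Step 4: grad_x = 2*5*2.116 = 21.16, grad_y = 2*8*0.6829 = 10.9257
  x_4 = 2.116 - 0.01*21.16 = 1.9044
  y_4 = 0.6829 - 0.01*10.9257 = 0.5736
f(1.9044, 0.5736) = 5*1.9044^2 + 8*0.5736^2 = 20.7657


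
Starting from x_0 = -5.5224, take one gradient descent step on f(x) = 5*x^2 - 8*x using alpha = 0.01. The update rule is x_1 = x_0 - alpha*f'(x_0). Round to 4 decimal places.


We compute the gradient at x_0 and apply the update.
f'(x) = 10*x - 8
f'(-5.5224) = 10*-5.5224 - 8 = -63.224
x_1 = -5.5224 - 0.01*-63.224 = -4.8902


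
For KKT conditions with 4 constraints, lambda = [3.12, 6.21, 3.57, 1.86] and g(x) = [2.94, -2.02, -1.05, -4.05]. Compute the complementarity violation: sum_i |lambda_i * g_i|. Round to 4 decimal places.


KKT complementary slackness check:
lambda_1 * g_1 = 3.12 * 2.94 = 9.1728
lambda_2 * g_2 = 6.21 * -2.02 = -12.5442
lambda_3 * g_3 = 3.57 * -1.05 = -3.7485
lambda_4 * g_4 = 1.86 * -4.05 = -7.533
Total violation = 9.1728 + 12.5442 + 3.7485 + 7.533 = 32.9985


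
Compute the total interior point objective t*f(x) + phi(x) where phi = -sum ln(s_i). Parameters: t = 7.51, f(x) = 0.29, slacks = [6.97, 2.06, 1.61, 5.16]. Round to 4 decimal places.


Step 1: Compute log-barrier.
ln values: [1.9416, 0.7227, 0.4762, 1.6409]
phi = -(1.9416 + 0.7227 + 0.4762 + 1.6409) = -4.7815
Step 2: Compute augmented objective.
t*f(x) = 7.51*0.29 = 2.1779
Total = 2.1779 - 4.7815 = -2.6036


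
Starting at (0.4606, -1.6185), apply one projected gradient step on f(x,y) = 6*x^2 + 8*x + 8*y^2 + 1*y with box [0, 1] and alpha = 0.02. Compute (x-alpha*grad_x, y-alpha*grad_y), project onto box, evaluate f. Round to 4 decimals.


Step 1: Compute gradient at (0.4606, -1.6185).
grad_x = 2*6*0.4606 + 8 = 13.5272
grad_y = 2*8*-1.6185 + 1 = -24.896
Step 2: Gradient step.
x_raw = 0.4606 - 0.02*13.5272 = 0.1901
y_raw = -1.6185 - 0.02*-24.896 = -1.1206
Step 3: Project onto [0, 1].
x_proj = clip(0.1901) = 0.1901
y_proj = clip(-1.1206) = 0.0
Step 4: Evaluate f.
f(0.1901, 0.0) = 1.7372


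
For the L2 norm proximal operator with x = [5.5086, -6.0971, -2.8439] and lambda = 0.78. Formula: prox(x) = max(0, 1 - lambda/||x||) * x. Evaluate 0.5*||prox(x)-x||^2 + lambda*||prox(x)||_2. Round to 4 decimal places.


Step 1: Compute ||x||.
||x|| = 8.6952
Step 2: Compute scaling factor.
scale = max(0, 1 - 0.78/8.6952) = 0.9103
Step 3: prox(x) = [5.0145, -5.5502, -2.5888]
||prox(x)|| = 7.9152
Step 4: Proximal objective.
0.5*||prox-x||^2 = 0.3042
lambda*||prox|| = 6.1739
Total = 6.4781


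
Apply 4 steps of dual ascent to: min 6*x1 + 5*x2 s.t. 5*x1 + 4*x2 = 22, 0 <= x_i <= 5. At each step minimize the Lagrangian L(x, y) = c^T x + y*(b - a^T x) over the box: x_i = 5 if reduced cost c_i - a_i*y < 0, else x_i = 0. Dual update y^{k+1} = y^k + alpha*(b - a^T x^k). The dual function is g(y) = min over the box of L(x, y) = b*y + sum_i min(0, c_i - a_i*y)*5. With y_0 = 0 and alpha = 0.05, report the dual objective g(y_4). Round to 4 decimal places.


Dual ascent for LP: min 6*x1 + 5*x2, 5*x1 + 4*x2 = 22, 0 <= x_i <= 5
Step 1: y^k = 0.0, reduced costs: (6.0, 5.0)
  x^k = (0.0, 0.0), subgradient = b - a^T x = 22.0
  y^{k+1} = 0.0 + 0.05*22.0 = 1.1
Step 2: y^k = 1.1, reduced costs: (0.5, 0.6)
  x^k = (0.0, 0.0), subgradient = b - a^T x = 22.0
  y^{k+1} = 1.1 + 0.05*22.0 = 2.2
Step 3: y^k = 2.2, reduced costs: (-5.0, -3.8)
  x^k = (5.0, 5.0), subgradient = b - a^T x = -23.0
  y^{k+1} = 2.2 + 0.05*-23.0 = 1.05
Step 4: y^k = 1.05, reduced costs: (0.75, 0.8)
  x^k = (0.0, 0.0), subgradient = b - a^T x = 22.0
  y^{k+1} = 1.05 + 0.05*22.0 = 2.15
Dual objective at y_4 = 2.15: reduced costs (-4.75, -3.6), box minimizer x = (5.0, 5.0)
g(y_4) = b*y + (c1 - a1*y)*x1 + (c2 - a2*y)*x2 = 22*2.15 + (-4.75)*5.0 + (-3.6)*5.0 = 47.3 - 23.75 - 18.0 = 5.55


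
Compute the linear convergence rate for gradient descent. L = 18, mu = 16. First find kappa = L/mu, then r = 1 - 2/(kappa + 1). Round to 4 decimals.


Step 1: Compute the condition number.
kappa = L/mu = 18/16 = 1.125
Step 2: Compute the convergence rate.
r = 1 - 2/(kappa + 1) = 1 - 2*mu/(L + mu) = (L - mu)/(L + mu) = 2/34 = 0.0588


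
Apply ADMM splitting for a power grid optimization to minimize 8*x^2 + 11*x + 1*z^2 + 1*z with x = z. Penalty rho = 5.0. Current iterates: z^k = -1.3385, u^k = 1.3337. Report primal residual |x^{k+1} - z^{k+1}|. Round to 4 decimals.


ADMM iteration with rho = 5.0, z^k = -1.3385, u^k = 1.3337
Step 1: x-update.
Minimize 8*x^2 + 11*x + (5.0/2)*(x + 1.3385 + 1.3337)^2
FOC: (2*8 + 5.0)*x = -11 + 5.0*(-1.3385 - 1.3337)
x^{k+1} = -1.16
Step 2: z-update.
Minimize 1*z^2 + 1*z + (5.0/2)*(-1.16 - z + 1.3337)^2
FOC: (2*1 + 5.0)*z = -1 + 5.0*(-1.16 + 1.3337)
z^{k+1} = -0.0188
Step 3: u-update.
u^{k+1} = 1.3337 - 1.16 + 0.0188 = 0.1925
Step 4: Primal residual = |-1.16 + 0.0188| = 1.1412


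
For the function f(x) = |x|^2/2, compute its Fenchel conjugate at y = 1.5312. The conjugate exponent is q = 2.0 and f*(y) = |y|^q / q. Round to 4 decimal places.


The conjugate exponent q satisfies 1/p + 1/q = 1.
p = 2, so q = 2/(2 - 1) = 2.0
|y|^q = 1.5312^2.0 = 2.3446
f*(1.5312) = 2.3446 / 2.0 = 1.1723


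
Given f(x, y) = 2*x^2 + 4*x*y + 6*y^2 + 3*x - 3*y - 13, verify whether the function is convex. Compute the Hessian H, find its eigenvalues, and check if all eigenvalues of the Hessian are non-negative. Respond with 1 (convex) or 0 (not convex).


The Hessian of f(x,y) = 2*x^2 + 4*x*y + 6*y^2 + 3*x - 3*y - 13 is:
H = [[4, 4], [4, 12]]
Trace = 4 + 12 = 16
Determinant = 4*12 - (4)^2 = 32
Discriminant = (16)^2 - 4*32 = 128.0
Eigenvalues: lambda_1 = 2.3431, lambda_2 = 13.6569
The function is convex.

1


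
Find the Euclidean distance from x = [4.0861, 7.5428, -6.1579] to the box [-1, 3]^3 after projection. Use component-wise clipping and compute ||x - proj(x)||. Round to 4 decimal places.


Project each component onto [-1, 3].
clip(4.0861) = 3.0, clip(7.5428) = 3.0, clip(-6.1579) = -1.0
Projection = [3.0, 3.0, -1.0]
Squared diffs: [1.1796, 20.637, 26.6039]
Distance = sqrt(48.4205) = 6.9585


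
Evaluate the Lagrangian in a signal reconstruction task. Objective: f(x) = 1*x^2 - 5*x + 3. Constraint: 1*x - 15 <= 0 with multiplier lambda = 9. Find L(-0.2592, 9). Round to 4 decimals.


Step 1: Evaluate f(x).
f(-0.2592) = 1*(-0.2592)^2 - 5*(-0.2592) + 3 = 4.3632
Step 2: Evaluate g(x).
g(-0.2592) = 1*-0.2592 - 15 = -15.2592
Step 3: Compute Lagrangian.
L = 4.3632 + 9*-15.2592 = -132.9696


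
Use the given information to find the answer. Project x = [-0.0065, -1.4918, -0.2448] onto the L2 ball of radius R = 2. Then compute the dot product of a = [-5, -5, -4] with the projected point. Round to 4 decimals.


Step 1: Compute ||x|| (intermediates to 6 decimals).
||x|| = sqrt((-0.0065)^2 + (-1.4918)^2 + (-0.2448)^2) = 1.511766
Step 2: Project.
Since ||x|| <= R, proj = x (no scaling needed).
proj(x) = [-0.0065, -1.4918, -0.2448]
Step 3: Dot product.
a^T * proj(x) = -5*(-0.0065) - 5*(-1.4918) - 4*(-0.2448) = 8.4707


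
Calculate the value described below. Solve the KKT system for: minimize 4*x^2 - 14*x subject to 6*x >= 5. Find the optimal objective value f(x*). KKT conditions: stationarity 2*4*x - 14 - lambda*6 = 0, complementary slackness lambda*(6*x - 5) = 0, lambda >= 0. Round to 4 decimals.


Step 1: Try lambda = 0 (constraint inactive).
Stationarity: 2*4*x - 14 = 0
x* = 14/(2*4) = 1.75
Check constraint: 6*1.75 = 10.5 >= 5 -- satisfied.
Step 2: Compute optimal value.
f(x*) = 4*1.75^2 - 14*1.75 = -12.25


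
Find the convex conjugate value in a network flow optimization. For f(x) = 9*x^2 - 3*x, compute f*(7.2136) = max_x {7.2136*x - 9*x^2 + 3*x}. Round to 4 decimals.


f*(y) = sup_x {y*x - a*x^2 - b*x} = sup_x {(y-b)*x - a*x^2}
FOC: (y - b) - 2a*x = 0 => x* = (y - b)/(2a)
x* = (7.2136 + 3)/(2*9) = 0.5674
f*(7.2136) = (y-b)^2/(4a) = (7.2136 + 3)^2/(4*9)
= 104.3176/36 = 2.8977


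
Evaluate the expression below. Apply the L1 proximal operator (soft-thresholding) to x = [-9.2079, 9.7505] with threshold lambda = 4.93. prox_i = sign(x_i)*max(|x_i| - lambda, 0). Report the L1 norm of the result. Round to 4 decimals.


Soft-thresholding with lambda = 4.93:
prox(-9.2079) = sign(-9.2079)*max(|-9.2079| - 4.93, 0) = -4.2779
prox(9.7505) = sign(9.7505)*max(|9.7505| - 4.93, 0) = 4.8205
prox(x) = [-4.2779, 4.8205]
||prox(x)||_1 = 4.2779 + 4.8205 = 9.0984


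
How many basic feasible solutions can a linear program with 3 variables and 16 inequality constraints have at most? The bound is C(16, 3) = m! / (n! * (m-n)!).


Each vertex corresponds to some choice of n active constraints out of m, so the number of vertices is at most C(m, n) = m! / (n!(m-n)!).
m = 16, n = 3
Numerator: 16 * 15 * 14
Denominator: 3! = 6
C(16, 3) = 560


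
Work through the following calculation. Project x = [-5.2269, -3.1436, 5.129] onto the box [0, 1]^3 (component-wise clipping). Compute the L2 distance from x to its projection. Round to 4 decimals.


Project each component onto [0, 1].
clip(-5.2269) = 0.0, clip(-3.1436) = 0.0, clip(5.129) = 1.0
Projection = [0.0, 0.0, 1.0]
Squared diffs: [27.3205, 9.8822, 17.0486]
Distance = sqrt(54.2513) = 7.3656


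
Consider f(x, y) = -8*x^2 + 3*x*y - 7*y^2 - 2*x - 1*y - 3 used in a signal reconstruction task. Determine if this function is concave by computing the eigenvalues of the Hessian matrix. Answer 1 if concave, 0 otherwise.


The Hessian of f(x,y) = -8*x^2 + 3*x*y - 7*y^2 - 2*x - 1*y - 3 is:
H = [[-16, 3], [3, -14]]
Trace = -16 - 14 = -30
Determinant = -16*-14 - (3)^2 = 215
Discriminant = (-30)^2 - 4*215 = 40.0
Eigenvalues: lambda_1 = -18.1623, lambda_2 = -11.8377
The function is concave.

1


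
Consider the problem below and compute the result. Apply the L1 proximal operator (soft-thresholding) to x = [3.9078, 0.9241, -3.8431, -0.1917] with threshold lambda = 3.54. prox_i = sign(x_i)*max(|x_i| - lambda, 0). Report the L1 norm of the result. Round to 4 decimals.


Soft-thresholding with lambda = 3.54:
prox(3.9078) = sign(3.9078)*max(|3.9078| - 3.54, 0) = 0.3678
prox(0.9241) = sign(0.9241)*max(|0.9241| - 3.54, 0) = 0.0
prox(-3.8431) = sign(-3.8431)*max(|-3.8431| - 3.54, 0) = -0.3031
prox(-0.1917) = sign(-0.1917)*max(|-0.1917| - 3.54, 0) = 0.0
prox(x) = [0.3678, 0.0, -0.3031, 0.0]
||prox(x)||_1 = 0.3678 + 0.0 + 0.3031 + 0.0 = 0.6709


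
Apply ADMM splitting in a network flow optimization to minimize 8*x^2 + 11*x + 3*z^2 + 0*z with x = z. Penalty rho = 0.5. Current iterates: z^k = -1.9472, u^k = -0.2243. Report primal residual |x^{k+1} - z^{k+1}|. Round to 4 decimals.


ADMM iteration with rho = 0.5, z^k = -1.9472, u^k = -0.2243
Step 1: x-update.
Minimize 8*x^2 + 11*x + (0.5/2)*(x + 1.9472 - 0.2243)^2
FOC: (2*8 + 0.5)*x = -11 + 0.5*(-1.9472 + 0.2243)
x^{k+1} = -0.7189
Step 2: z-update.
Minimize 3*z^2 + 0*z + (0.5/2)*(-0.7189 - z - 0.2243)^2
FOC: (2*3 + 0.5)*z = 0 + 0.5*(-0.7189 - 0.2243)
z^{k+1} = -0.0726
Step 3: u-update.
u^{k+1} = -0.2243 - 0.7189 + 0.0726 = -0.8706
Step 4: Primal residual = |-0.7189 + 0.0726| = 0.6463


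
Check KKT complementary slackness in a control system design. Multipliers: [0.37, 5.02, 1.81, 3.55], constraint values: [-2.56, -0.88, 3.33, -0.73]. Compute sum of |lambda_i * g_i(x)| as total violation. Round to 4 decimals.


KKT complementary slackness check:
lambda_1 * g_1 = 0.37 * -2.56 = -0.9472
lambda_2 * g_2 = 5.02 * -0.88 = -4.4176
lambda_3 * g_3 = 1.81 * 3.33 = 6.0273
lambda_4 * g_4 = 3.55 * -0.73 = -2.5915
Total violation = 0.9472 + 4.4176 + 6.0273 + 2.5915 = 13.9836


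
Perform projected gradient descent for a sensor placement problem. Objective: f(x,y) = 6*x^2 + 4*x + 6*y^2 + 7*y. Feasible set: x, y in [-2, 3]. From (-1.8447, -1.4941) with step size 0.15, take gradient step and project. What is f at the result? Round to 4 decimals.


Step 1: Compute gradient at (-1.8447, -1.4941).
grad_x = 2*6*-1.8447 + 4 = -18.1364
grad_y = 2*6*-1.4941 + 7 = -10.9292
Step 2: Gradient step.
x_raw = -1.8447 - 0.15*-18.1364 = 0.8758
y_raw = -1.4941 - 0.15*-10.9292 = 0.1453
Step 3: Project onto [-2, 3].
x_proj = clip(0.8758) = 0.8758
y_proj = clip(0.1453) = 0.1453
Step 4: Evaluate f.
f(0.8758, 0.1453) = 9.2484


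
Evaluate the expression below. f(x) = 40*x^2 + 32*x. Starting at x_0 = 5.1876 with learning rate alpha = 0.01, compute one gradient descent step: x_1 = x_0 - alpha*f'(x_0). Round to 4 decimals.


We compute the gradient at x_0 and apply the update.
f'(x) = 80*x + 32
f'(5.1876) = 80*5.1876 + 32 = 447.008
x_1 = 5.1876 - 0.01*447.008 = 0.7175


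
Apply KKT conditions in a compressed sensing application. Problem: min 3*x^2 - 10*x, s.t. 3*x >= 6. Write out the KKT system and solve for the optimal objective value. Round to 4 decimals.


Step 1: Try lambda = 0 (constraint inactive).
x_unc = 10/(2*3) = 1.6667
Check: 3*1.6667 = 5.0001 < 6 -- violated!
Step 2: Constraint must be active: 3*x = 6
x* = 6/3 = 2.0
lambda = (2*3*2.0 - 10)/3 = 0.6667
Step 3: Compute optimal value.
f(x*) = 3*2.0^2 - 10*2.0 = -8.0


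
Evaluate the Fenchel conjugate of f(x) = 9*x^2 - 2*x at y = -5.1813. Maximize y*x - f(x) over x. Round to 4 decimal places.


f*(y) = sup_x {y*x - a*x^2 - b*x} = sup_x {(y-b)*x - a*x^2}
FOC: (y - b) - 2a*x = 0 => x* = (y - b)/(2a)
x* = (-5.1813 + 2)/(2*9) = -0.1767
f*(-5.1813) = (y-b)^2/(4a) = (-5.1813 + 2)^2/(4*9)
= 10.1207/36 = 0.2811


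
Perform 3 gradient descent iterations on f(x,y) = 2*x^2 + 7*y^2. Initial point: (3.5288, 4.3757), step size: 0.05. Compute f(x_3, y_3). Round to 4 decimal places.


Gradient descent on f(x,y) = 2*x^2 + 7*y^2.
Starting point: (3.5288, 4.3757), alpha = 0.05
Step 1: grad_x = 2*2*3.5288 = 14.1152, grad_y = 2*7*4.3757 = 61.2598
  x_1 = 3.5288 - 0.05*14.1152 = 2.823
  y_1 = 4.3757 - 0.05*61.2598 = 1.3127
Step 2: grad_x = 2*2*2.823 = 11.2922, grad_y = 2*7*1.3127 = 18.3779
  x_2 = 2.823 - 0.05*11.2922 = 2.2584
  y_2 = 1.3127 - 0.05*18.3779 = 0.3938
Step 3: grad_x = 2*2*2.2584 = 9.0337, grad_y = 2*7*0.3938 = 5.5134
  x_3 = 2.2584 - 0.05*9.0337 = 1.8067
  y_3 = 0.3938 - 0.05*5.5134 = 0.1181
f(1.8067, 0.1181) = 2*1.8067^2 + 7*0.1181^2 = 6.6264


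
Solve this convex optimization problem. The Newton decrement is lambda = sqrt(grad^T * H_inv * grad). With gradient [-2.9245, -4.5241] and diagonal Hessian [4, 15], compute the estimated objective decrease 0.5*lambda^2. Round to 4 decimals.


Step 1: H is diagonal, so H^(-1) * g = [-0.7311, -0.3016].
Step 2: g^T H^(-1) g = sum_i g_i^2 / H_ii
  = (-2.9245)^2/4 + (-4.5241)^2/15
  = 2.1382 + 1.3645 = 3.5027
Step 3: Objective decrease = 0.5 * g^T H^(-1) g = 1.7513


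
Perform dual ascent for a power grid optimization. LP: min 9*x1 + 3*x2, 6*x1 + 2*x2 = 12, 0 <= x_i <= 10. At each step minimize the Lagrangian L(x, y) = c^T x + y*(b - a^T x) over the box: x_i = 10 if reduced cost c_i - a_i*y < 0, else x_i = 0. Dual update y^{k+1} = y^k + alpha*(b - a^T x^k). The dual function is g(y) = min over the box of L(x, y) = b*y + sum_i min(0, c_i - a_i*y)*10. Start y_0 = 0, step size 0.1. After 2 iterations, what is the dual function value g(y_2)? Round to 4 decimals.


Dual ascent for LP: min 9*x1 + 3*x2, 6*x1 + 2*x2 = 12, 0 <= x_i <= 10
Step 1: y^k = 0.0, reduced costs: (9.0, 3.0)
  x^k = (0.0, 0.0), subgradient = b - a^T x = 12.0
  y^{k+1} = 0.0 + 0.1*12.0 = 1.2
Step 2: y^k = 1.2, reduced costs: (1.8, 0.6)
  x^k = (0.0, 0.0), subgradient = b - a^T x = 12.0
  y^{k+1} = 1.2 + 0.1*12.0 = 2.4
Dual objective at y_2 = 2.4: reduced costs (-5.4, -1.8), box minimizer x = (10.0, 10.0)
g(y_2) = b*y + (c1 - a1*y)*x1 + (c2 - a2*y)*x2 = 12*2.4 + (-5.4)*10.0 + (-1.8)*10.0 = 28.8 - 54.0 - 18.0 = -43.2


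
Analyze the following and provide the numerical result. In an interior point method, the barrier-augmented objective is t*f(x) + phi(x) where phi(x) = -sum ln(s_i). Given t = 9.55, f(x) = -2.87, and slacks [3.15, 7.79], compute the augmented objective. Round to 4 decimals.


Step 1: Compute log-barrier.
ln values: [1.1474, 2.0528]
phi = -(1.1474 + 2.0528) = -3.2002
Step 2: Compute augmented objective.
t*f(x) = 9.55*-2.87 = -27.4085
Total = -27.4085 - 3.2002 = -30.6087


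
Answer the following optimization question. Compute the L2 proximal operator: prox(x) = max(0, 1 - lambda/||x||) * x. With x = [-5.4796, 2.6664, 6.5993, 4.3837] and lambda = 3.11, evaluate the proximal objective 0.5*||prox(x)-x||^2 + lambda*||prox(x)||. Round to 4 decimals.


Step 1: Compute ||x||.
||x|| = 9.9952
Step 2: Compute scaling factor.
scale = max(0, 1 - 3.11/9.9952) = 0.6888
Step 3: prox(x) = [-3.7746, 1.8367, 4.5459, 3.0197]
||prox(x)|| = 6.8852
Step 4: Proximal objective.
0.5*||prox-x||^2 = 4.8361
lambda*||prox|| = 21.413
Total = 26.2489


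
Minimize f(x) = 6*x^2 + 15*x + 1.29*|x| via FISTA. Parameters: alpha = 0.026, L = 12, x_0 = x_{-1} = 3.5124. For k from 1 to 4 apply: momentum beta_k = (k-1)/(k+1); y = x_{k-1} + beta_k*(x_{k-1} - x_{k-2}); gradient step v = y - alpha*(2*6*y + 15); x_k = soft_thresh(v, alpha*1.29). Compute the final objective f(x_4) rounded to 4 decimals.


FISTA on f(x) = 6*x^2 + 15*x + 1.29*|x|
L = 12, alpha = 0.026
Iteration 1: beta = 0.0, y = 3.5124 + 0.0*(3.5124 - 3.5124) = 3.5124
  grad(y) = 57.1488, v = y - alpha*grad = 2.0265
  prox(v) = soft_thresh(2.0265, 0.0335) = 1.993
Iteration 2: beta = 0.3333, y = 1.993 + 0.3333*(1.993 - 3.5124) = 1.4865
  grad(y) = 32.8383, v = y - alpha*grad = 0.6327
  prox(v) = soft_thresh(0.6327, 0.0335) = 0.5992
Iteration 3: beta = 0.5, y = 0.5992 + 0.5*(0.5992 - 1.993) = -0.0977
  grad(y) = 13.8274, v = y - alpha*grad = -0.4572
  prox(v) = soft_thresh(-0.4572, 0.0335) = -0.4237
Iteration 4: beta = 0.6, y = -0.4237 + 0.6*(-0.4237 - 0.5992) = -1.0374
  grad(y) = 2.551, v = y - alpha*grad = -1.1037
  prox(v) = soft_thresh(-1.1037, 0.0335) = -1.0702
f(x_4) = 6*(-1.0702)^2 + 15*(-1.0702) + 1.29*|-1.0702| = -7.8005


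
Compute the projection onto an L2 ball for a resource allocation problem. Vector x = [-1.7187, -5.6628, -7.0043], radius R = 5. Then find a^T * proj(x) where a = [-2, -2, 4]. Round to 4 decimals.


Step 1: Compute ||x|| (intermediates to 6 decimals).
||x|| = sqrt((-1.7187)^2 + (-5.6628)^2 + (-7.0043)^2) = 9.169594
Step 2: Project.
Since ||x|| > R, scale = R/||x|| = 5/9.169594 = 0.54528, proj(x) = scale * x
proj(x) = [-0.937173, -3.087812, -3.819305]
Step 3: Dot product.
a^T * proj(x) = -2*(-0.937173) - 2*(-3.087812) + 4*(-3.819305) = -7.2273


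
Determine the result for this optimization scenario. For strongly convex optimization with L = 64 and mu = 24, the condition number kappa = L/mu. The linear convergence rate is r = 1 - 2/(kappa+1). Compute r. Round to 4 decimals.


Step 1: Compute the condition number.
kappa = L/mu = 64/24 = 2.6667
Step 2: Compute the convergence rate.
r = 1 - 2/(kappa + 1) = 1 - 2*mu/(L + mu) = (L - mu)/(L + mu) = 40/88 = 0.4545


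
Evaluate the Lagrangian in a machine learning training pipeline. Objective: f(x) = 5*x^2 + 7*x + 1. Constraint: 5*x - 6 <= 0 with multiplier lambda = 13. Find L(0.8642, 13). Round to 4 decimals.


Step 1: Evaluate f(x).
f(0.8642) = 5*0.8642^2 + 7*0.8642 + 1 = 10.7836
Step 2: Evaluate g(x).
g(0.8642) = 5*0.8642 - 6 = -1.679
Step 3: Compute Lagrangian.
L = 10.7836 + 13*-1.679 = -11.0434


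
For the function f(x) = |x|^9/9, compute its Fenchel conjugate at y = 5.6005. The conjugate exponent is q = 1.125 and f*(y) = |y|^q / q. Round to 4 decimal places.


The conjugate exponent q satisfies 1/p + 1/q = 1.
p = 9, so q = 9/(9 - 1) = 1.125
|y|^q = 5.6005^1.125 = 6.9463
f*(5.6005) = 6.9463 / 1.125 = 6.1745


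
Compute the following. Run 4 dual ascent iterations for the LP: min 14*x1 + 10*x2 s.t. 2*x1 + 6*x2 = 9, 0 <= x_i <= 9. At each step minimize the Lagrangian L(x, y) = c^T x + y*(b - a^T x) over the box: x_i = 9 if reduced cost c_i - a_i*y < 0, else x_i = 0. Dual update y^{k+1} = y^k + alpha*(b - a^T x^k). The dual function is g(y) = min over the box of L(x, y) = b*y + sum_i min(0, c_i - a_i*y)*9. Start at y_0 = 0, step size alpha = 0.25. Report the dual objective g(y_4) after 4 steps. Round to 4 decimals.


Dual ascent for LP: min 14*x1 + 10*x2, 2*x1 + 6*x2 = 9, 0 <= x_i <= 9
Step 1: y^k = 0.0, reduced costs: (14.0, 10.0)
  x^k = (0.0, 0.0), subgradient = b - a^T x = 9.0
  y^{k+1} = 0.0 + 0.25*9.0 = 2.25
Step 2: y^k = 2.25, reduced costs: (9.5, -3.5)
  x^k = (0.0, 9.0), subgradient = b - a^T x = -45.0
  y^{k+1} = 2.25 + 0.25*-45.0 = -9.0
Step 3: y^k = -9.0, reduced costs: (32.0, 64.0)
  x^k = (0.0, 0.0), subgradient = b - a^T x = 9.0
  y^{k+1} = -9.0 + 0.25*9.0 = -6.75
Step 4: y^k = -6.75, reduced costs: (27.5, 50.5)
  x^k = (0.0, 0.0), subgradient = b - a^T x = 9.0
  y^{k+1} = -6.75 + 0.25*9.0 = -4.5
Dual objective at y_4 = -4.5: reduced costs (23.0, 37.0), box minimizer x = (0.0, 0.0)
g(y_4) = b*y + (c1 - a1*y)*x1 + (c2 - a2*y)*x2 = 9*(-4.5) + 23.0*0.0 + 37.0*0.0 = -40.5 + 0.0 + 0.0 = -40.5


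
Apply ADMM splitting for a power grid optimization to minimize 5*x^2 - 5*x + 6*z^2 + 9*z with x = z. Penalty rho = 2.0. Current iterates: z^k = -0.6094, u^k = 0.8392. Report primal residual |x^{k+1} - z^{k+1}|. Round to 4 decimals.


ADMM iteration with rho = 2.0, z^k = -0.6094, u^k = 0.8392
Step 1: x-update.
Minimize 5*x^2 - 5*x + (2.0/2)*(x + 0.6094 + 0.8392)^2
FOC: (2*5 + 2.0)*x = 5 + 2.0*(-0.6094 - 0.8392)
x^{k+1} = 0.1752
Step 2: z-update.
Minimize 6*z^2 + 9*z + (2.0/2)*(0.1752 - z + 0.8392)^2
FOC: (2*6 + 2.0)*z = -9 + 2.0*(0.1752 + 0.8392)
z^{k+1} = -0.4979
Step 3: u-update.
u^{k+1} = 0.8392 + 0.1752 + 0.4979 = 1.5124
Step 4: Primal residual = |0.1752 + 0.4979| = 0.6732


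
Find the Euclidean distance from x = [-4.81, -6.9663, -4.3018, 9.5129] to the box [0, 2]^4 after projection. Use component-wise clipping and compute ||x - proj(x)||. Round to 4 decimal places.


Project each component onto [0, 2].
clip(-4.81) = 0.0, clip(-6.9663) = 0.0, clip(-4.3018) = 0.0, clip(9.5129) = 2.0
Projection = [0.0, 0.0, 0.0, 2.0]
Squared diffs: [23.1361, 48.5293, 18.5055, 56.4437]
Distance = sqrt(146.6146) = 12.1085


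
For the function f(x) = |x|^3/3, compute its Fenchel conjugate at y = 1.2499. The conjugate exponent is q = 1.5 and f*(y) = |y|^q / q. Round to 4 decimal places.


The conjugate exponent q satisfies 1/p + 1/q = 1.
p = 3, so q = 3/(3 - 1) = 1.5
|y|^q = 1.2499^1.5 = 1.3974
f*(1.2499) = 1.3974 / 1.5 = 0.9316


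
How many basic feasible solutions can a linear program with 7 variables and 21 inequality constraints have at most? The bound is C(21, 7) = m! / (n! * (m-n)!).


Each vertex corresponds to some choice of n active constraints out of m, so the number of vertices is at most C(m, n) = m! / (n!(m-n)!).
m = 21, n = 7
Numerator: 21 * 20 * 19 * 18 * 17 * 16 * 15
Denominator: 7! = 5040
C(21, 7) = 116280


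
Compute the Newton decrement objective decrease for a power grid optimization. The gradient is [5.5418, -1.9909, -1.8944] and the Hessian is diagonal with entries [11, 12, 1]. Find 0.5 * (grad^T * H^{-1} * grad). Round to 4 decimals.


Step 1: H is diagonal, so H^(-1) * g = [0.5038, -0.1659, -1.8944].
Step 2: g^T H^(-1) g = sum_i g_i^2 / H_ii
  = (5.5418)^2/11 + (-1.9909)^2/12 + (-1.8944)^2/1
  = 2.792 + 0.3303 + 3.5888 = 6.711
Step 3: Objective decrease = 0.5 * g^T H^(-1) g = 3.3555


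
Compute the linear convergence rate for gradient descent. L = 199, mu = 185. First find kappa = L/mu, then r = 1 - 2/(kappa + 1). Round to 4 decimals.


Step 1: Compute the condition number.
kappa = L/mu = 199/185 = 1.0757
Step 2: Compute the convergence rate.
r = 1 - 2/(kappa + 1) = 1 - 2*mu/(L + mu) = (L - mu)/(L + mu) = 14/384 = 0.0365


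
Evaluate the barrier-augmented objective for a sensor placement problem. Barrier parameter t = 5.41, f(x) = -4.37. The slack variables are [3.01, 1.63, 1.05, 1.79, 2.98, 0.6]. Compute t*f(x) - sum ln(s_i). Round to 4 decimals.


Step 1: Compute log-barrier.
ln values: [1.1019, 0.4886, 0.0488, 0.5822, 1.0919, -0.5108]
phi = -(1.1019 + 0.4886 + 0.0488 + 0.5822 + 1.0919 - 0.5108) = -2.8026
Step 2: Compute augmented objective.
t*f(x) = 5.41*-4.37 = -23.6417
Total = -23.6417 - 2.8026 = -26.4443


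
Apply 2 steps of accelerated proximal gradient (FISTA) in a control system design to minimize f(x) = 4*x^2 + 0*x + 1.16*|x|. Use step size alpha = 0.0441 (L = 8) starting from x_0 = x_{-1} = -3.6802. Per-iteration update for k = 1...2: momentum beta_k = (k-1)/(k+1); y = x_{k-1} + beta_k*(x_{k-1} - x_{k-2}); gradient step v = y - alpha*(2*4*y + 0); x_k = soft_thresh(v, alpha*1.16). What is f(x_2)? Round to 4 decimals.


FISTA on f(x) = 4*x^2 + 0*x + 1.16*|x|
L = 8, alpha = 0.0441
Iteration 1: beta = 0.0, y = -3.6802 + 0.0*(-3.6802 + 3.6802) = -3.6802
  grad(y) = -29.4416, v = y - alpha*grad = -2.3818
  prox(v) = soft_thresh(-2.3818, 0.0512) = -2.3307
Iteration 2: beta = 0.3333, y = -2.3307 + 0.3333*(-2.3307 + 3.6802) = -1.8808
  grad(y) = -15.0466, v = y - alpha*grad = -1.2173
  prox(v) = soft_thresh(-1.2173, 0.0512) = -1.1661
f(x_2) = 4*(-1.1661)^2 + 0*(-1.1661) + 1.16*|-1.1661| = 6.792
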